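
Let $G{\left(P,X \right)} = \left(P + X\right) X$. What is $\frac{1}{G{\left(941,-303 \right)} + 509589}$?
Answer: $\frac{1}{316275} \approx 3.1618 \cdot 10^{-6}$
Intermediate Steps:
$G{\left(P,X \right)} = X \left(P + X\right)$
$\frac{1}{G{\left(941,-303 \right)} + 509589} = \frac{1}{- 303 \left(941 - 303\right) + 509589} = \frac{1}{\left(-303\right) 638 + 509589} = \frac{1}{-193314 + 509589} = \frac{1}{316275}$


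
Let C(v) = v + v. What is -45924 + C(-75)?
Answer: -46074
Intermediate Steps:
C(v) = 2*v
-45924 + C(-75) = -45924 + 2*(-75) = -45924 - 150 = -46074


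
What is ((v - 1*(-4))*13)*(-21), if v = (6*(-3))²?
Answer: -89544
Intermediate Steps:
v = 324 (v = (-18)² = 324)
((v - 1*(-4))*13)*(-21) = ((324 - 1*(-4))*13)*(-21) = ((324 + 4)*13)*(-21) = (328*13)*(-21) = 4264*(-21) = -89544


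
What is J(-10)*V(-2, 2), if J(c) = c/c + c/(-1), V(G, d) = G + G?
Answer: -44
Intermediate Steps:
V(G, d) = 2*G
J(c) = 1 - c (J(c) = 1 + c*(-1) = 1 - c)
J(-10)*V(-2, 2) = (1 - 1*(-10))*(2*(-2)) = (1 + 10)*(-4) = 11*(-4) = -44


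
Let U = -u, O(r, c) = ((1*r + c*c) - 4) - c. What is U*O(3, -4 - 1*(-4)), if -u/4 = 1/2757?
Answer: -4/2757 ≈ -0.0014509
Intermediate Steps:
u = -4/2757 ≈ -0.0014509
O(r, c) = -4 + r + c**2 - c (O(r, c) = ((r + c**2) - 4) - c = (-4 + r + c**2) - c = -4 + r + c**2 - c)
U = 4/2757 (U = -1*(-4/2757) = 4/2757 ≈ 0.0014509)
U*O(3, -4 - 1*(-4)) = 4*(-4 + 3 + (-4 - 1*(-4))**2 - (-4 - 1*(-4)))/2757 = 4*(-4 + 3 + (-4 + 4)**2 - (-4 + 4))/2757 = 4*(-4 + 3 + 0**2 - 1*0)/2757 = 4*(-4 + 3 + 0 + 0)/2757 = (4/2757)*(-1) = -4/2757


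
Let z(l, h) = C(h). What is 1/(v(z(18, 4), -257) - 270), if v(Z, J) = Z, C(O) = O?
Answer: -1/266 ≈ -0.0037594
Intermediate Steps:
z(l, h) = h
1/(v(z(18, 4), -257) - 270) = 1/(4 - 270) = 1/(-266) = -1/266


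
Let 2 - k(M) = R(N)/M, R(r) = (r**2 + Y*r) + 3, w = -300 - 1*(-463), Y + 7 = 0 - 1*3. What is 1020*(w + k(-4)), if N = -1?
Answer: 171870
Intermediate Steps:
Y = -10 (Y = -7 + (0 - 1*3) = -7 + (0 - 3) = -7 - 3 = -10)
w = 163 (w = -300 + 463 = 163)
R(r) = 3 + r**2 - 10*r (R(r) = (r**2 - 10*r) + 3 = 3 + r**2 - 10*r)
k(M) = 2 - 14/M (k(M) = 2 - (3 + (-1)**2 - 10*(-1))/M = 2 - (3 + 1 + 10)/M = 2 - 14/M)
1020*(w + k(-4)) = 1020*(163 + (2 - 14/(-4))) = 1020*(163 + (2 - 14*(-1/4))) = 1020*(163 + (2 + 7/2)) = 1020*(163 + 11/2) = 1020*(337/2) = 171870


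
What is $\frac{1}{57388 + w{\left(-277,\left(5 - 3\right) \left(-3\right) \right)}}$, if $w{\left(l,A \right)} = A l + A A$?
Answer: $\frac{1}{59086} \approx 1.6924 \cdot 10^{-5}$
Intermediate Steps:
$w{\left(l,A \right)} = A^{2} + A l$ ($w{\left(l,A \right)} = A l + A^{2} = A^{2} + A l$)
$\frac{1}{57388 + w{\left(-277,\left(5 - 3\right) \left(-3\right) \right)}} = \frac{1}{57388 + \left(5 - 3\right) \left(-3\right) \left(\left(5 - 3\right) \left(-3\right) - 277\right)} = \frac{1}{57388 + 2 \left(-3\right) \left(2 \left(-3\right) - 277\right)} = \frac{1}{57388 - 6 \left(-6 - 277\right)} = \frac{1}{57388 - -1698} = \frac{1}{57388 + 1698} = \frac{1}{59086}$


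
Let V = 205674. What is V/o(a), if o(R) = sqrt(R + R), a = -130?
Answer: -102837*I*sqrt(65)/65 ≈ -12755.0*I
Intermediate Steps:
o(R) = sqrt(2)*sqrt(R) (o(R) = sqrt(2*R) = sqrt(2)*sqrt(R))
V/o(a) = 205674/((sqrt(2)*sqrt(-130))) = 205674/((sqrt(2)*(I*sqrt(130)))) = 205674/((2*I*sqrt(65))) = 205674*(-I*sqrt(65)/130) = -102837*I*sqrt(65)/65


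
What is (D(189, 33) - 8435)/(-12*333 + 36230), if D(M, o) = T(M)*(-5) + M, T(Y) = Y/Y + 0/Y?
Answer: -8251/32234 ≈ -0.25597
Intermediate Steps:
T(Y) = 1 (T(Y) = 1 + 0 = 1)
D(M, o) = -5 + M (D(M, o) = 1*(-5) + M = -5 + M)
(D(189, 33) - 8435)/(-12*333 + 36230) = ((-5 + 189) - 8435)/(-12*333 + 36230) = (184 - 8435)/(-3996 + 36230) = -8251/32234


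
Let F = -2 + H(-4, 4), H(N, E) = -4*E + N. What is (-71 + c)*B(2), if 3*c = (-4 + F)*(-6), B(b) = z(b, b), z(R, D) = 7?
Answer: -133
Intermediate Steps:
H(N, E) = N - 4*E
B(b) = 7
F = -22 (F = -2 + (-4 - 4*4) = -2 + (-4 - 16) = -2 - 20 = -22)
c = 52 (c = ((-4 - 22)*(-6))/3 = (-26*(-6))/3 = (⅓)*156 = 52)
(-71 + c)*B(2) = (-71 + 52)*7 = -19*7 = -133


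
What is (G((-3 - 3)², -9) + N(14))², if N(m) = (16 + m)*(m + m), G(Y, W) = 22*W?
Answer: 412164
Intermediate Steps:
N(m) = 2*m*(16 + m) (N(m) = (16 + m)*(2*m) = 2*m*(16 + m))
(G((-3 - 3)², -9) + N(14))² = (22*(-9) + 2*14*(16 + 14))² = (-198 + 2*14*30)² = (-198 + 840)² = 642² = 412164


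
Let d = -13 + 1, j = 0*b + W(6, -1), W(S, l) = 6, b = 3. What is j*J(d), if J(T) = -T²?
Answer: -864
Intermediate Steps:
j = 6 (j = 0*3 + 6 = 0 + 6 = 6)
d = -12
j*J(d) = 6*(-1*(-12)²) = 6*(-1*144) = 6*(-144) = -864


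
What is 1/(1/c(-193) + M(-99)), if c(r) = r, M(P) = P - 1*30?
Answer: -193/24898 ≈ -0.0077516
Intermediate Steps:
M(P) = -30 + P (M(P) = P - 30 = -30 + P)
1/(1/c(-193) + M(-99)) = 1/(1/(-193) + (-30 - 99)) = 1/(-1/193 - 129) = 1/(-24898/193) = -193/24898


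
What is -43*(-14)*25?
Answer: 15050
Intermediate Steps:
-43*(-14)*25 = 602*25 = 15050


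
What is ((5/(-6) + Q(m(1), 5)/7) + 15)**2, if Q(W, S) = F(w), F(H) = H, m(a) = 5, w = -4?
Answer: 326041/1764 ≈ 184.83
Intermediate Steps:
Q(W, S) = -4
((5/(-6) + Q(m(1), 5)/7) + 15)**2 = ((5/(-6) - 4/7) + 15)**2 = ((5*(-1/6) - 4*1/7) + 15)**2 = ((-5/6 - 4/7) + 15)**2 = (-59/42 + 15)**2 = (571/42)**2 = 326041/1764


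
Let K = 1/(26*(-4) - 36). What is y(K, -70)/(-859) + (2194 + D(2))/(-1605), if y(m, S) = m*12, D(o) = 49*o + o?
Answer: -13792859/9650865 ≈ -1.4292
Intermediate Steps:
K = -1/140 (K = 1/(-104 - 36) = 1/(-140) = -1/140 ≈ -0.0071429)
D(o) = 50*o
y(m, S) = 12*m
y(K, -70)/(-859) + (2194 + D(2))/(-1605) = (12*(-1/140))/(-859) + (2194 + 50*2)/(-1605) = -3/35*(-1/859) + (2194 + 100)*(-1/1605) = 3/30065 + 2294*(-1/1605) = 3/30065 - 2294/1605 = -13792859/9650865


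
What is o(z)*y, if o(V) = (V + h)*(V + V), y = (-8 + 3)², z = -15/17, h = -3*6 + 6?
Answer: 164250/289 ≈ 568.34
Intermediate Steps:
h = -12 (h = -18 + 6 = -12)
z = -15/17 (z = -15*1/17 = -15/17 ≈ -0.88235)
y = 25 (y = (-5)² = 25)
o(V) = 2*V*(-12 + V) (o(V) = (V - 12)*(V + V) = (-12 + V)*(2*V) = 2*V*(-12 + V))
o(z)*y = (2*(-15/17)*(-12 - 15/17))*25 = (2*(-15/17)*(-219/17))*25 = (6570/289)*25 = 164250/289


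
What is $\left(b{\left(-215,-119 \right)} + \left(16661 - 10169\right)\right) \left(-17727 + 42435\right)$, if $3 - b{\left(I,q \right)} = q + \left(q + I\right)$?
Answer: $171671184$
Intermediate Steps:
$b{\left(I,q \right)} = 3 - I - 2 q$ ($b{\left(I,q \right)} = 3 - \left(q + \left(q + I\right)\right) = 3 - \left(q + \left(I + q\right)\right) = 3 - \left(I + 2 q\right) = 3 - I - 2 q$)
$\left(b{\left(-215,-119 \right)} + \left(16661 - 10169\right)\right) \left(-17727 + 42435\right) = \left(\left(3 - -215 - -238\right) + \left(16661 - 10169\right)\right) \left(-17727 + 42435\right) = \left(\left(3 + 215 + 238\right) + 6492\right) 24708 = \left(456 + 6492\right) 24708 = 6948 \cdot 24708 = 171671184$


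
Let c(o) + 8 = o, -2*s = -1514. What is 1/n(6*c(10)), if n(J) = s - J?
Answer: 1/745 ≈ 0.0013423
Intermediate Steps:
s = 757 (s = -½*(-1514) = 757)
c(o) = -8 + o
n(J) = 757 - J
1/n(6*c(10)) = 1/(757 - 6*(-8 + 10)) = 1/(757 - 6*2) = 1/(757 - 1*12) = 1/(757 - 12) = 1/745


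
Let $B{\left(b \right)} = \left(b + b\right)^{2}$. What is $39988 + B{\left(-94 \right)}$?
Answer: $75332$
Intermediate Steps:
$B{\left(b \right)} = 4 b^{2}$ ($B{\left(b \right)} = \left(2 b\right)^{2} = 4 b^{2}$)
$39988 + B{\left(-94 \right)} = 39988 + 4 \left(-94\right)^{2} = 39988 + 4 \cdot 8836 = 39988 + 35344 = 75332$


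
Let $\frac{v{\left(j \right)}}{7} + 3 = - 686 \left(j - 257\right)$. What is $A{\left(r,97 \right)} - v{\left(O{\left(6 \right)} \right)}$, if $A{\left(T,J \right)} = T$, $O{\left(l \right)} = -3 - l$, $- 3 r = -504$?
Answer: $-1277143$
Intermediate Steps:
$r = 168$ ($r = \left(- \frac{1}{3}\right) \left(-504\right) = 168$)
$v{\left(j \right)} = 1234093 - 4802 j$ ($v{\left(j \right)} = -21 + 7 \left(- 686 \left(j - 257\right)\right) = -21 + 7 \left(- 686 \left(-257 + j\right)\right) = -21 + 7 \left(176302 - 686 j\right) = -21 - \left(-1234114 + 4802 j\right) = 1234093 - 4802 j$)
$A{\left(r,97 \right)} - v{\left(O{\left(6 \right)} \right)} = 168 - \left(1234093 - 4802 \left(-3 - 6\right)\right) = 168 - \left(1234093 - -43218\right) = 168 - \left(1234093 + 43218\right) = 168 - 1277311 = -1277143$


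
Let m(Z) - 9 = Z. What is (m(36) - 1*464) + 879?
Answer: 460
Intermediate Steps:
m(Z) = 9 + Z
(m(36) - 1*464) + 879 = ((9 + 36) - 1*464) + 879 = (45 - 464) + 879 = -419 + 879 = 460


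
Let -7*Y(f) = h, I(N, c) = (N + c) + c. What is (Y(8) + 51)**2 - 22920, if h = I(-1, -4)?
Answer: -989124/49 ≈ -20186.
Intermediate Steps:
I(N, c) = N + 2*c
h = -9 (h = -1 + 2*(-4) = -1 - 8 = -9)
Y(f) = 9/7 (Y(f) = -1/7*(-9) = 9/7)
(Y(8) + 51)**2 - 22920 = (9/7 + 51)**2 - 22920 = (366/7)**2 - 22920 = 133956/49 - 22920 = -989124/49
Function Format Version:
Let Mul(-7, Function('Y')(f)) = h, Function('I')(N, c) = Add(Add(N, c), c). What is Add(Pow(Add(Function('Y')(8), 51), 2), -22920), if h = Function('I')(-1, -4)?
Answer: Rational(-989124, 49) ≈ -20186.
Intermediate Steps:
Function('I')(N, c) = Add(N, Mul(2, c))
h = -9 (h = Add(-1, Mul(2, -4)) = Add(-1, -8) = -9)
Function('Y')(f) = Rational(9, 7) (Function('Y')(f) = Mul(Rational(-1, 7), -9) = Rational(9, 7))
Add(Pow(Add(Function('Y')(8), 51), 2), -22920) = Add(Pow(Add(Rational(9, 7), 51), 2), -22920) = Add(Pow(Rational(366, 7), 2), -22920) = Add(Rational(133956, 49), -22920) = Rational(-989124, 49)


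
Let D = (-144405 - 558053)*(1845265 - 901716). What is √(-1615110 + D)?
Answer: 2*I*√165701289638 ≈ 8.1413e+5*I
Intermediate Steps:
D = -662803543442 (D = -702458*943549 = -662803543442)
√(-1615110 + D) = √(-1615110 - 662803543442) = √(-662805158552) = 2*I*√165701289638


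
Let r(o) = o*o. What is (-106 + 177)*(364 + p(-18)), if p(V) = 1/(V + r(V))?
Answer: 7908335/306 ≈ 25844.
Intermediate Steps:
r(o) = o**2
p(V) = 1/(V + V**2)
(-106 + 177)*(364 + p(-18)) = (-106 + 177)*(364 + 1/((-18)*(1 - 18))) = 71*(364 - 1/18/(-17)) = 71*(364 - 1/18*(-1/17)) = 71*(364 + 1/306) = 71*(111385/306) = 7908335/306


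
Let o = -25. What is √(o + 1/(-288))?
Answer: I*√14402/24 ≈ 5.0004*I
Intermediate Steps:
√(o + 1/(-288)) = √(-25 + 1/(-288)) = √(-25 - 1/288) = √(-7201/288) = I*√14402/24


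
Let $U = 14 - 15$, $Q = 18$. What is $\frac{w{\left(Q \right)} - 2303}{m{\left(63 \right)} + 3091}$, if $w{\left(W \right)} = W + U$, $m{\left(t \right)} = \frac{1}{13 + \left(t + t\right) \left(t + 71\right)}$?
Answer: $- \frac{19313271}{26114314} \approx -0.73957$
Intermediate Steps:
$U = -1$ ($U = 14 - 15 = -1$)
$m{\left(t \right)} = \frac{1}{13 + 2 t \left(71 + t\right)}$
$w{\left(W \right)} = -1 + W$ ($w{\left(W \right)} = W - 1 = -1 + W$)
$\frac{w{\left(Q \right)} - 2303}{m{\left(63 \right)} + 3091} = \frac{\left(-1 + 18\right) - 2303}{\frac{1}{13 + 2 \cdot 63^{2} + 142 \cdot 63} + 3091} = \frac{17 - 2303}{\frac{1}{13 + 2 \cdot 3969 + 8946} + 3091} = - \frac{2286}{\frac{1}{13 + 7938 + 8946} + 3091} = - \frac{2286}{\frac{1}{16897} + 3091} = - \frac{2286}{\frac{52228628}{16897}} = \left(-2286\right) \frac{16897}{52228628} = - \frac{19313271}{26114314}$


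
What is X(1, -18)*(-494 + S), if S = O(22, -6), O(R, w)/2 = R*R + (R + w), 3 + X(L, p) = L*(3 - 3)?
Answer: -1518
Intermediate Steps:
X(L, p) = -3 (X(L, p) = -3 + L*(3 - 3) = -3 + L*0 = -3 + 0 = -3)
O(R, w) = 2*R + 2*w + 2*R**2 (O(R, w) = 2*(R*R + (R + w)) = 2*(R**2 + (R + w)) = 2*(R + w + R**2) = 2*R + 2*w + 2*R**2)
S = 1000 (S = 2*22 + 2*(-6) + 2*22**2 = 44 - 12 + 2*484 = 44 - 12 + 968 = 1000)
X(1, -18)*(-494 + S) = -3*(-494 + 1000) = -3*506 = -1518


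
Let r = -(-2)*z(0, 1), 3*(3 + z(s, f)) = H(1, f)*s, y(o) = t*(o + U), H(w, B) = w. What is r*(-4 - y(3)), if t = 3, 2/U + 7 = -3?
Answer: 372/5 ≈ 74.400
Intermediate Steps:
U = -1/5 (U = 2/(-7 - 3) = 2/(-10) = 2*(-1/10) = -1/5 ≈ -0.20000)
y(o) = -3/5 + 3*o (y(o) = 3*(o - 1/5) = 3*(-1/5 + o) = -3/5 + 3*o)
z(s, f) = -3 + s/3 (z(s, f) = -3 + (1*s)/3 = -3 + s/3)
r = -6 (r = -(-2)*(-3 + (1/3)*0) = -(-2)*(-3 + 0) = -(-2)*(-3) = -2*3 = -6)
r*(-4 - y(3)) = -6*(-4 - (-3/5 + 3*3)) = -6*(-4 - (-3/5 + 9)) = -6*(-4 - 1*42/5) = -6*(-4 - 42/5) = -6*(-62/5) = 372/5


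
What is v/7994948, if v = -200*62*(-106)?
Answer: 328600/1998737 ≈ 0.16440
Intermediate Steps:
v = 1314400 (v = -12400*(-106) = 1314400)
v/7994948 = 1314400/7994948 = 1314400*(1/7994948) = 328600/1998737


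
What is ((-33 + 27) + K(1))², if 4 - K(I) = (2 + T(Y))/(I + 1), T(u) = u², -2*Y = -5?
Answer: 2401/64 ≈ 37.516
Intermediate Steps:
Y = 5/2 (Y = -½*(-5) = 5/2 ≈ 2.5000)
K(I) = 4 - 33/(4*(1 + I)) (K(I) = 4 - (2 + (5/2)²)/(I + 1) = 4 - (2 + 25/4)/(1 + I) = 4 - 33/(4*(1 + I)))
((-33 + 27) + K(1))² = ((-33 + 27) + (-17 + 16*1)/(4*(1 + 1)))² = (-6 + (¼)*(-17 + 16)/2)² = (-6 + (¼)*(½)*(-1))² = (-6 - ⅛)² = (-49/8)² = 2401/64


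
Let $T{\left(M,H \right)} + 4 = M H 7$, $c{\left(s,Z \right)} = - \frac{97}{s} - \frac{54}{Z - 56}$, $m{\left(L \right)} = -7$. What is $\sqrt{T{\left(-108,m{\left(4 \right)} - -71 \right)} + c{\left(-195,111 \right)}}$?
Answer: $\frac{i \sqrt{222636626355}}{2145} \approx 219.97 i$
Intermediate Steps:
$c{\left(s,Z \right)} = - \frac{97}{s} - \frac{54}{-56 + Z}$ ($c{\left(s,Z \right)} = - \frac{97}{s} - \frac{54}{Z - 56} = - \frac{97}{s} - \frac{54}{-56 + Z}$)
$T{\left(M,H \right)} = -4 + 7 H M$ ($T{\left(M,H \right)} = -4 + M H 7 = -4 + H M 7 = -4 + 7 H M$)
$\sqrt{T{\left(-108,m{\left(4 \right)} - -71 \right)} + c{\left(-195,111 \right)}} = \sqrt{\left(-4 + 7 \left(-7 - -71\right) \left(-108\right)\right) + \frac{5432 - 10767 - -10530}{\left(-195\right) \left(-56 + 111\right)}} = \sqrt{\left(-4 + 7 \left(-7 + 71\right) \left(-108\right)\right) - \frac{5432 - 10767 + 10530}{195 \cdot 55}} = \sqrt{\left(-4 + 7 \cdot 64 \left(-108\right)\right) - \frac{1}{10725} \cdot 5195} = \sqrt{\left(-4 - 48384\right) - \frac{1039}{2145}} = \sqrt{-48388 - \frac{1039}{2145}} = \sqrt{- \frac{103793299}{2145}} = \frac{i \sqrt{222636626355}}{2145}$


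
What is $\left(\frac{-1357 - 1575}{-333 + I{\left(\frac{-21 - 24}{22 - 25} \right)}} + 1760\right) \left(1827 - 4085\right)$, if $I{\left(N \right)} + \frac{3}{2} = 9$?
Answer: $- \frac{2600366992}{651} \approx -3.9944 \cdot 10^{6}$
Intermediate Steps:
$I{\left(N \right)} = \frac{15}{2}$ ($I{\left(N \right)} = - \frac{3}{2} + 9 = \frac{15}{2}$)
$\left(\frac{-1357 - 1575}{-333 + I{\left(\frac{-21 - 24}{22 - 25} \right)}} + 1760\right) \left(1827 - 4085\right) = \left(\frac{-1357 - 1575}{-333 + \frac{15}{2}} + 1760\right) \left(1827 - 4085\right) = \left(- \frac{2932}{- \frac{651}{2}} + 1760\right) \left(-2258\right) = \left(\left(-2932\right) \left(- \frac{2}{651}\right) + 1760\right) \left(-2258\right) = \left(\frac{5864}{651} + 1760\right) \left(-2258\right) = \frac{1151624}{651} \left(-2258\right) = - \frac{2600366992}{651}$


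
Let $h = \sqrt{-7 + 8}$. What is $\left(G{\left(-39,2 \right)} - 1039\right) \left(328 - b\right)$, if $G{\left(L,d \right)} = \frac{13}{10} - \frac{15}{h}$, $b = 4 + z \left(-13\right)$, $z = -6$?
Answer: $- \frac{1294821}{5} \approx -2.5896 \cdot 10^{5}$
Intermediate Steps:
$b = 82$ ($b = 4 - -78 = 4 + 78 = 82$)
$h = 1$ ($h = \sqrt{1} = 1$)
$G{\left(L,d \right)} = - \frac{137}{10}$ ($G{\left(L,d \right)} = \frac{13}{10} - \frac{15}{1} = 13 \cdot \frac{1}{10} - 15 = \frac{13}{10} - 15 = - \frac{137}{10}$)
$\left(G{\left(-39,2 \right)} - 1039\right) \left(328 - b\right) = \left(- \frac{137}{10} - 1039\right) \left(328 - 82\right) = - \frac{10527 \left(328 - 82\right)}{10} = \left(- \frac{10527}{10}\right) 246 = - \frac{1294821}{5}$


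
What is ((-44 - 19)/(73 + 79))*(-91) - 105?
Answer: -10227/152 ≈ -67.283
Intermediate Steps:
((-44 - 19)/(73 + 79))*(-91) - 105 = -63/152*(-91) - 105 = 5733/152 - 105 = -10227/152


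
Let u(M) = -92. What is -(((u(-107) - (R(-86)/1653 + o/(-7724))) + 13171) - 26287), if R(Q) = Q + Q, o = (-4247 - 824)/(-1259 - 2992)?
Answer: 238956364741895/18091932924 ≈ 13208.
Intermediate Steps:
o = 5071/4251 (o = -5071/(-4251) = -5071*(-1/4251) = 5071/4251 ≈ 1.1929)
R(Q) = 2*Q
-(((u(-107) - (R(-86)/1653 + o/(-7724))) + 13171) - 26287) = -(((-92 - ((2*(-86))/1653 + (5071/4251)/(-7724))) + 13171) - 26287) = -(((-92 - (-172*1/1653 + (5071/4251)*(-1/7724))) + 13171) - 26287) = -(((-92 - (-172/1653 - 5071/32834724)) + 13171) - 26287) = -(((-92 - 1*(-1885318297/18091932924)) + 13171) - 26287) = -(((-92 + 1885318297/18091932924) + 13171) - 26287) = -((-1662572510711/18091932924 + 13171) - 26287) = -(236626276031293/18091932924 - 26287) = -1*(-238956364741895/18091932924) = 238956364741895/18091932924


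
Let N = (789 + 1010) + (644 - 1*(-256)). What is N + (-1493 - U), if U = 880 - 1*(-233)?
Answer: 93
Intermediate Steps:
U = 1113 (U = 880 + 233 = 1113)
N = 2699 (N = 1799 + (644 + 256) = 1799 + 900 = 2699)
N + (-1493 - U) = 2699 + (-1493 - 1*1113) = 2699 + (-1493 - 1113) = 2699 - 2606 = 93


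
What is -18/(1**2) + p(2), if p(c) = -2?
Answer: -20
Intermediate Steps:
-18/(1**2) + p(2) = -18/(1**2) - 2 = -18/1 - 2 = -18*1 - 2 = -18 - 2 = -20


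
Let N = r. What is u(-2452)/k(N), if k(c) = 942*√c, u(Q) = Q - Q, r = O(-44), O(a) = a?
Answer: 0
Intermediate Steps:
r = -44
N = -44
u(Q) = 0
u(-2452)/k(N) = 0/((942*√(-44))) = 0/((942*(2*I*√11))) = 0/((1884*I*√11)) = 0*(-I*√11/20724) = 0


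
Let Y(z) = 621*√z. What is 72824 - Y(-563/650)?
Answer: 72824 - 621*I*√14638/130 ≈ 72824.0 - 577.95*I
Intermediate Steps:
72824 - Y(-563/650) = 72824 - 621*√(-563/650) = 72824 - 621*I*√14638/130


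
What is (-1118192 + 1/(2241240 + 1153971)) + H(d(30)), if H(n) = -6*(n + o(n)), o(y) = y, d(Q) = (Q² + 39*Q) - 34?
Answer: -3879449573663/3395211 ≈ -1.1426e+6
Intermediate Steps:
d(Q) = -34 + Q² + 39*Q
H(n) = -12*n (H(n) = -6*(n + n) = -12*n)
(-1118192 + 1/(2241240 + 1153971)) + H(d(30)) = (-1118192 + 1/(2241240 + 1153971)) - 12*(-34 + 30² + 39*30) = (-1118192 + 1/3395211) - 12*(-34 + 900 + 1170) = (-1118192 + 1/3395211) - 12*2036 = -3796497778511/3395211 - 24432 = -3879449573663/3395211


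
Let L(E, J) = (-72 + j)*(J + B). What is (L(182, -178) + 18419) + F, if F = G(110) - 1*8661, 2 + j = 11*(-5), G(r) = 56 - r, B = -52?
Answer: 39374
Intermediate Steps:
j = -57 (j = -2 + 11*(-5) = -2 - 55 = -57)
L(E, J) = 6708 - 129*J (L(E, J) = (-72 - 57)*(J - 52) = -129*(-52 + J) = 6708 - 129*J)
F = -8715 (F = (56 - 1*110) - 1*8661 = (56 - 110) - 8661 = -54 - 8661 = -8715)
(L(182, -178) + 18419) + F = ((6708 - 129*(-178)) + 18419) - 8715 = ((6708 + 22962) + 18419) - 8715 = (29670 + 18419) - 8715 = 48089 - 8715 = 39374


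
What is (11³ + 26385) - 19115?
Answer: 8601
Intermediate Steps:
(11³ + 26385) - 19115 = (1331 + 26385) - 19115 = 27716 - 19115 = 8601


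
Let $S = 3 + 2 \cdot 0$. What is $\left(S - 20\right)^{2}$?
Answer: $289$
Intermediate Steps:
$S = 3$ ($S = 3 + 0 = 3$)
$\left(S - 20\right)^{2} = \left(3 - 20\right)^{2} = \left(-17\right)^{2} = 289$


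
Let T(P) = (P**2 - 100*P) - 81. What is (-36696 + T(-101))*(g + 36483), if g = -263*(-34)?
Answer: -748422300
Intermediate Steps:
T(P) = -81 + P**2 - 100*P
g = 8942
(-36696 + T(-101))*(g + 36483) = (-36696 + (-81 + (-101)**2 - 100*(-101)))*(8942 + 36483) = (-36696 + (-81 + 10201 + 10100))*45425 = (-36696 + 20220)*45425 = -16476*45425 = -748422300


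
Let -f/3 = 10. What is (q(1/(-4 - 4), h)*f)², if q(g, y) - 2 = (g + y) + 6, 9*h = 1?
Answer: 8265625/144 ≈ 57400.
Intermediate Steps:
h = ⅑ (h = (⅑)*1 = ⅑ ≈ 0.11111)
q(g, y) = 8 + g + y (q(g, y) = 2 + ((g + y) + 6) = 2 + (6 + g + y) = 8 + g + y)
f = -30 (f = -3*10 = -30)
(q(1/(-4 - 4), h)*f)² = ((8 + 1/(-4 - 4) + ⅑)*(-30))² = ((8 + 1/(-8) + ⅑)*(-30))² = ((8 - ⅛ + ⅑)*(-30))² = ((575/72)*(-30))² = (-2875/12)² = 8265625/144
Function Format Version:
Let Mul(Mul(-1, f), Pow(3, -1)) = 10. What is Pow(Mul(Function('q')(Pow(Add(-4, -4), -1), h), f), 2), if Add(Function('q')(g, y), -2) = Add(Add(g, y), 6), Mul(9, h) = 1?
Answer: Rational(8265625, 144) ≈ 57400.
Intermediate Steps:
h = Rational(1, 9) (h = Mul(Rational(1, 9), 1) = Rational(1, 9) ≈ 0.11111)
Function('q')(g, y) = Add(8, g, y) (Function('q')(g, y) = Add(2, Add(Add(g, y), 6)) = Add(2, Add(6, g, y)) = Add(8, g, y))
f = -30 (f = Mul(-3, 10) = -30)
Pow(Mul(Function('q')(Pow(Add(-4, -4), -1), h), f), 2) = Pow(Mul(Add(8, Pow(Add(-4, -4), -1), Rational(1, 9)), -30), 2) = Pow(Mul(Add(8, Pow(-8, -1), Rational(1, 9)), -30), 2) = Pow(Mul(Add(8, Rational(-1, 8), Rational(1, 9)), -30), 2) = Pow(Mul(Rational(575, 72), -30), 2) = Pow(Rational(-2875, 12), 2) = Rational(8265625, 144)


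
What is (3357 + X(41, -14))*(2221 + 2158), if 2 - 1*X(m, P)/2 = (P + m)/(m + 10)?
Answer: 250124101/17 ≈ 1.4713e+7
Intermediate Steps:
X(m, P) = 4 - 2*(P + m)/(10 + m) (X(m, P) = 4 - 2*(P + m)/(m + 10) = 4 - 2*(P + m)/(10 + m))
(3357 + X(41, -14))*(2221 + 2158) = (3357 + 2*(20 + 41 - 1*(-14))/(10 + 41))*(2221 + 2158) = (3357 + 2*(20 + 41 + 14)/51)*4379 = (3357 + 2*(1/51)*75)*4379 = (3357 + 50/17)*4379 = (57119/17)*4379 = 250124101/17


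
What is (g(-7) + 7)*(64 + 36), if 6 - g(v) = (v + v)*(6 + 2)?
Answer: 12500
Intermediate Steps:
g(v) = 6 - 16*v (g(v) = 6 - (v + v)*(6 + 2) = 6 - 2*v*8 = 6 - 16*v)
(g(-7) + 7)*(64 + 36) = ((6 - 16*(-7)) + 7)*(64 + 36) = ((6 + 112) + 7)*100 = (118 + 7)*100 = 125*100 = 12500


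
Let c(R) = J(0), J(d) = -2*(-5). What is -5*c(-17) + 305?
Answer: 255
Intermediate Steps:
J(d) = 10
c(R) = 10
-5*c(-17) + 305 = -5*10 + 305 = -50 + 305 = 255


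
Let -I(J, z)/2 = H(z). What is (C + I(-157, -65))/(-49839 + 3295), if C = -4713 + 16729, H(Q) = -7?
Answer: -6015/23272 ≈ -0.25847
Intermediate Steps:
I(J, z) = 14 (I(J, z) = -2*(-7) = 14)
C = 12016
(C + I(-157, -65))/(-49839 + 3295) = (12016 + 14)/(-49839 + 3295) = 12030/(-46544) = 12030*(-1/46544) = -6015/23272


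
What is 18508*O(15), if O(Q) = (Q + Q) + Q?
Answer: 832860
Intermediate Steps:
O(Q) = 3*Q (O(Q) = 2*Q + Q = 3*Q)
18508*O(15) = 18508*(3*15) = 18508*45 = 832860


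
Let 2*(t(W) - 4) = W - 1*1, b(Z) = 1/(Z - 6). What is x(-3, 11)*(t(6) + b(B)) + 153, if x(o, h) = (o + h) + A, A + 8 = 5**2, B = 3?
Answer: 1843/6 ≈ 307.17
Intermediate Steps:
b(Z) = 1/(-6 + Z)
A = 17 (A = -8 + 5**2 = -8 + 25 = 17)
t(W) = 7/2 + W/2 (t(W) = 4 + (W - 1*1)/2 = 4 + (W - 1)/2 = 4 + (-1 + W)/2 = 4 + (-1/2 + W/2) = 7/2 + W/2)
x(o, h) = 17 + h + o (x(o, h) = (o + h) + 17 = (h + o) + 17 = 17 + h + o)
x(-3, 11)*(t(6) + b(B)) + 153 = (17 + 11 - 3)*((7/2 + (1/2)*6) + 1/(-6 + 3)) + 153 = 25*((7/2 + 3) + 1/(-3)) + 153 = 25*(13/2 - 1/3) + 153 = 25*(37/6) + 153 = 925/6 + 153 = 1843/6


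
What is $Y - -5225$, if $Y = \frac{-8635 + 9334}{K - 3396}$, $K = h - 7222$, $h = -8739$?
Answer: $\frac{101139626}{19357} \approx 5225.0$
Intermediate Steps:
$K = -15961$ ($K = -8739 - 7222 = -15961$)
$Y = - \frac{699}{19357}$ ($Y = \frac{-8635 + 9334}{-15961 - 3396} = \frac{699}{-19357} = 699 \left(- \frac{1}{19357}\right) = - \frac{699}{19357} \approx -0.036111$)
$Y - -5225 = - \frac{699}{19357} - -5225 = - \frac{699}{19357} + 5225 = \frac{101139626}{19357}$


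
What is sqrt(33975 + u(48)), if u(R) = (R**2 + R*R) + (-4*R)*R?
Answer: 3*sqrt(3263) ≈ 171.37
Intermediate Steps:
u(R) = -2*R**2 (u(R) = (R**2 + R**2) - 4*R**2 = 2*R**2 - 4*R**2 = -2*R**2)
sqrt(33975 + u(48)) = sqrt(33975 - 2*48**2) = sqrt(33975 - 2*2304) = sqrt(33975 - 4608) = sqrt(29367) = 3*sqrt(3263)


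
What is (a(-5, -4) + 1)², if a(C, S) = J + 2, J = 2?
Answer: 25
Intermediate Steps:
a(C, S) = 4 (a(C, S) = 2 + 2 = 4)
(a(-5, -4) + 1)² = (4 + 1)² = 5² = 25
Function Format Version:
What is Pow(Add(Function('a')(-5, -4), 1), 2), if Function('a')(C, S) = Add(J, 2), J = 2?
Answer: 25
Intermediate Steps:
Function('a')(C, S) = 4 (Function('a')(C, S) = Add(2, 2) = 4)
Pow(Add(Function('a')(-5, -4), 1), 2) = Pow(Add(4, 1), 2) = Pow(5, 2) = 25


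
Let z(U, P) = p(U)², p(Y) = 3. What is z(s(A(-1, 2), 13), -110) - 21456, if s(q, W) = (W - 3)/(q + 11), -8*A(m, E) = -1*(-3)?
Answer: -21447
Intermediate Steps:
A(m, E) = -3/8 (A(m, E) = -(-1)*(-3)/8 = -⅛*3 = -3/8)
s(q, W) = (-3 + W)/(11 + q)
z(U, P) = 9 (z(U, P) = 3² = 9)
z(s(A(-1, 2), 13), -110) - 21456 = 9 - 21456 = -21447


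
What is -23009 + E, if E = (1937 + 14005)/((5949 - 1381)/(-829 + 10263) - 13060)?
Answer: -236244923673/10266956 ≈ -23010.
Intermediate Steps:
E = -12533069/10266956 (E = 15942/(4568/9434 - 13060) = 15942/(4568*(1/9434) - 13060) = 15942/(2284/4717 - 13060) = 15942/(-61601736/4717) = 15942*(-4717/61601736) = -12533069/10266956 ≈ -1.2207)
-23009 + E = -23009 - 12533069/10266956 = -236244923673/10266956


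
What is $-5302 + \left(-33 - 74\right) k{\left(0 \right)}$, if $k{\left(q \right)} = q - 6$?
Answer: $-4660$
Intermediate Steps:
$k{\left(q \right)} = -6 + q$
$-5302 + \left(-33 - 74\right) k{\left(0 \right)} = -5302 + \left(-33 - 74\right) \left(-6 + 0\right) = -5302 - -642 = -5302 + 642 = -4660$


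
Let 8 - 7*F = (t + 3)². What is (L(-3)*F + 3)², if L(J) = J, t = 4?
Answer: 20736/49 ≈ 423.18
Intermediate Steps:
F = -41/7 (F = 8/7 - (4 + 3)²/7 = 8/7 - ⅐*7² = 8/7 - ⅐*49 = 8/7 - 7 = -41/7 ≈ -5.8571)
(L(-3)*F + 3)² = (-3*(-41/7) + 3)² = (123/7 + 3)² = (144/7)² = 20736/49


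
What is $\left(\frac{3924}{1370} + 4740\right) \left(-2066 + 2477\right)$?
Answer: $\frac{9746586}{5} \approx 1.9493 \cdot 10^{6}$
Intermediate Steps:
$\left(\frac{3924}{1370} + 4740\right) \left(-2066 + 2477\right) = \left(3924 \cdot \frac{1}{1370} + 4740\right) 411 = \left(\frac{1962}{685} + 4740\right) 411 = \frac{3248862}{685} \cdot 411 = \frac{9746586}{5}$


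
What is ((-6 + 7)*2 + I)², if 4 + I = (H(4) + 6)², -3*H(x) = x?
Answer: 31684/81 ≈ 391.16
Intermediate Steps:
H(x) = -x/3
I = 160/9 (I = -4 + (-⅓*4 + 6)² = -4 + (-4/3 + 6)² = -4 + (14/3)² = -4 + 196/9 = 160/9 ≈ 17.778)
((-6 + 7)*2 + I)² = ((-6 + 7)*2 + 160/9)² = (1*2 + 160/9)² = (2 + 160/9)² = (178/9)² = 31684/81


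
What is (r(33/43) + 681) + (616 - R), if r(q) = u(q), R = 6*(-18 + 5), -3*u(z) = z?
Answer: 59114/43 ≈ 1374.7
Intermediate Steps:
u(z) = -z/3
R = -78 (R = 6*(-13) = -78)
r(q) = -q/3
(r(33/43) + 681) + (616 - R) = (-11/43 + 681) + (616 - 1*(-78)) = (-11/43 + 681) + (616 + 78) = (-1/3*33/43 + 681) + 694 = (-11/43 + 681) + 694 = 29272/43 + 694 = 59114/43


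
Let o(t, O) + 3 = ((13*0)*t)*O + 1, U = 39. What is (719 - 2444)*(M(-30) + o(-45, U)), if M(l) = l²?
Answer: -1549050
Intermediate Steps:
o(t, O) = -2 (o(t, O) = -3 + (((13*0)*t)*O + 1) = -3 + ((0*t)*O + 1) = -3 + (0*O + 1) = -3 + (0 + 1) = -3 + 1 = -2)
(719 - 2444)*(M(-30) + o(-45, U)) = (719 - 2444)*((-30)² - 2) = -1725*(900 - 2) = -1725*898 = -1549050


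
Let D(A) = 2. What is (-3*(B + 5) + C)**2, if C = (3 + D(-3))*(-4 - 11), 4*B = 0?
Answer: 8100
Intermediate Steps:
B = 0 (B = (1/4)*0 = 0)
C = -75 (C = (3 + 2)*(-4 - 11) = 5*(-15) = -75)
(-3*(B + 5) + C)**2 = (-3*(0 + 5) - 75)**2 = (-3*5 - 75)**2 = (-15 - 75)**2 = (-90)**2 = 8100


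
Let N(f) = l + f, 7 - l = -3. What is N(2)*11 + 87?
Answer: 219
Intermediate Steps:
l = 10 (l = 7 - 1*(-3) = 7 + 3 = 10)
N(f) = 10 + f
N(2)*11 + 87 = (10 + 2)*11 + 87 = 12*11 + 87 = 132 + 87 = 219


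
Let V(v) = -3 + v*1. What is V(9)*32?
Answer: 192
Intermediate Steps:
V(v) = -3 + v
V(9)*32 = (-3 + 9)*32 = 6*32 = 192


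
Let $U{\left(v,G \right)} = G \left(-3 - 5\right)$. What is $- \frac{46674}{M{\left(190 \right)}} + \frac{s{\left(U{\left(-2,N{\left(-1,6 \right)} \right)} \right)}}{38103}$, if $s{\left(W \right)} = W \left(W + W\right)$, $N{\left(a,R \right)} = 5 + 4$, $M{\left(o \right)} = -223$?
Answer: $\frac{593577162}{2832323} \approx 209.57$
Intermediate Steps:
$N{\left(a,R \right)} = 9$
$U{\left(v,G \right)} = - 8 G$ ($U{\left(v,G \right)} = G \left(-8\right) = - 8 G$)
$s{\left(W \right)} = 2 W^{2}$ ($s{\left(W \right)} = W 2 W = 2 W^{2}$)
$- \frac{46674}{M{\left(190 \right)}} + \frac{s{\left(U{\left(-2,N{\left(-1,6 \right)} \right)} \right)}}{38103} = - \frac{46674}{-223} + \frac{2 \left(\left(-8\right) 9\right)^{2}}{38103} = \left(-46674\right) \left(- \frac{1}{223}\right) + 2 \left(-72\right)^{2} \cdot \frac{1}{38103} = \frac{46674}{223} + 2 \cdot 5184 \cdot \frac{1}{38103} = \frac{46674}{223} + 10368 \cdot \frac{1}{38103} = \frac{46674}{223} + \frac{3456}{12701} = \frac{593577162}{2832323}$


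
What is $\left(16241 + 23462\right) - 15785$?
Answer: $23918$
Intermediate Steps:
$\left(16241 + 23462\right) - 15785 = 39703 - 15785 = 23918$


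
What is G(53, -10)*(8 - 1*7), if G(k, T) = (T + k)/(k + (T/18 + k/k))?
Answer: 387/481 ≈ 0.80457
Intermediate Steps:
G(k, T) = (T + k)/(1 + k + T/18) (G(k, T) = (T + k)/(k + (T*(1/18) + 1)) = (T + k)/(k + (T/18 + 1)) = (T + k)/(k + (1 + T/18)) = (T + k)/(1 + k + T/18))
G(53, -10)*(8 - 1*7) = (18*(-10 + 53)/(18 - 10 + 18*53))*(8 - 1*7) = (18*43/(18 - 10 + 954))*(8 - 7) = (18*43/962)*1 = (18*(1/962)*43)*1 = (387/481)*1 = 387/481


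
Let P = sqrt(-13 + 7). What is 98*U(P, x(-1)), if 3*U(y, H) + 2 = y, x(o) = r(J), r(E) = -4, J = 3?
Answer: -196/3 + 98*I*sqrt(6)/3 ≈ -65.333 + 80.017*I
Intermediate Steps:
x(o) = -4
P = I*sqrt(6) (P = sqrt(-6) = I*sqrt(6) ≈ 2.4495*I)
U(y, H) = -2/3 + y/3
98*U(P, x(-1)) = 98*(-2/3 + (I*sqrt(6))/3) = 98*(-2/3 + I*sqrt(6)/3) = -196/3 + 98*I*sqrt(6)/3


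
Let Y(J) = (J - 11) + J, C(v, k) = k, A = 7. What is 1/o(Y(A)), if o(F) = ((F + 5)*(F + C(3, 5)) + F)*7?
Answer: 1/469 ≈ 0.0021322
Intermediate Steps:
Y(J) = -11 + 2*J (Y(J) = (-11 + J) + J = -11 + 2*J)
o(F) = 7*F + 7*(5 + F)**2 (o(F) = ((F + 5)*(F + 5) + F)*7 = ((5 + F)*(5 + F) + F)*7 = ((5 + F)**2 + F)*7 = (F + (5 + F)**2)*7 = 7*F + 7*(5 + F)**2)
1/o(Y(A)) = 1/(175 + 7*(-11 + 2*7)**2 + 77*(-11 + 2*7)) = 1/(175 + 7*(-11 + 14)**2 + 77*(-11 + 14)) = 1/(175 + 7*3**2 + 77*3) = 1/(175 + 7*9 + 231) = 1/(175 + 63 + 231) = 1/469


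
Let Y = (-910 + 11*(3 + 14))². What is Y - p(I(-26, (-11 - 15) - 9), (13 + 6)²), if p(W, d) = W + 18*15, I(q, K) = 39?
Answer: 522420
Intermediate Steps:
p(W, d) = 270 + W (p(W, d) = W + 270 = 270 + W)
Y = 522729 (Y = (-910 + 11*17)² = (-910 + 187)² = (-723)² = 522729)
Y - p(I(-26, (-11 - 15) - 9), (13 + 6)²) = 522729 - (270 + 39) = 522729 - 1*309 = 522729 - 309 = 522420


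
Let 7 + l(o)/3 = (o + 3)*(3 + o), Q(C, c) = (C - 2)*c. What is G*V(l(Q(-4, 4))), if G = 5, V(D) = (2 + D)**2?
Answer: 8502080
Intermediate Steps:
Q(C, c) = c*(-2 + C) (Q(C, c) = (-2 + C)*c = c*(-2 + C))
l(o) = -21 + 3*(3 + o)**2 (l(o) = -21 + 3*((o + 3)*(3 + o)) = -21 + 3*((3 + o)*(3 + o)) = -21 + 3*(3 + o)**2)
G*V(l(Q(-4, 4))) = 5*(2 + (-21 + 3*(3 + 4*(-2 - 4))**2))**2 = 5*(2 + (-21 + 3*(3 + 4*(-6))**2))**2 = 5*(2 + (-21 + 3*(3 - 24)**2))**2 = 5*(2 + (-21 + 3*(-21)**2))**2 = 5*(2 + (-21 + 3*441))**2 = 5*(2 + (-21 + 1323))**2 = 5*(2 + 1302)**2 = 5*1304**2 = 5*1700416 = 8502080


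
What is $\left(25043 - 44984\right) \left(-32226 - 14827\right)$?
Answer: $938283873$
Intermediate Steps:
$\left(25043 - 44984\right) \left(-32226 - 14827\right) = \left(-19941\right) \left(-47053\right) = 938283873$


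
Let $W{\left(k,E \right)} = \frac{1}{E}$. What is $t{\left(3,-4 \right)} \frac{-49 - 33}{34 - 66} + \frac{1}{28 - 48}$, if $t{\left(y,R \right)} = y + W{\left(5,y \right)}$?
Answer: $\frac{1019}{120} \approx 8.4917$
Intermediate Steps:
$t{\left(y,R \right)} = y + \frac{1}{y}$
$t{\left(3,-4 \right)} \frac{-49 - 33}{34 - 66} + \frac{1}{28 - 48} = \left(3 + \frac{1}{3}\right) \frac{-49 - 33}{34 - 66} + \frac{1}{28 - 48} = \left(3 + \frac{1}{3}\right) \left(- \frac{82}{-32}\right) + \frac{1}{-20} = \frac{10 \left(\left(-82\right) \left(- \frac{1}{32}\right)\right)}{3} - \frac{1}{20} = \frac{10}{3} \cdot \frac{41}{16} - \frac{1}{20} = \frac{205}{24} - \frac{1}{20} = \frac{1019}{120}$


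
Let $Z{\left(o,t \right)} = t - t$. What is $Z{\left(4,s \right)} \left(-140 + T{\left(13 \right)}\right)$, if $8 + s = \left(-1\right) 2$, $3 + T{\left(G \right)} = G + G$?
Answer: $0$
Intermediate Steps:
$T{\left(G \right)} = -3 + 2 G$ ($T{\left(G \right)} = -3 + \left(G + G\right) = -3 + 2 G$)
$s = -10$ ($s = -8 - 2 = -10$)
$Z{\left(o,t \right)} = 0$
$Z{\left(4,s \right)} \left(-140 + T{\left(13 \right)}\right) = 0 \left(-140 + \left(-3 + 2 \cdot 13\right)\right) = 0 \left(-140 + \left(-3 + 26\right)\right) = 0 \left(-140 + 23\right) = 0 \left(-117\right) = 0$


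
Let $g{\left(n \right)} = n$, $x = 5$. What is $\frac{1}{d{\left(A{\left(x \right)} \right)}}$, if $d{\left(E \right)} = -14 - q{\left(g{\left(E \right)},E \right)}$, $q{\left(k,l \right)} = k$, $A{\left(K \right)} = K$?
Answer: $- \frac{1}{19} \approx -0.052632$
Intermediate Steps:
$d{\left(E \right)} = -14 - E$
$\frac{1}{d{\left(A{\left(x \right)} \right)}} = \frac{1}{-14 - 5} = \frac{1}{-19} = - \frac{1}{19}$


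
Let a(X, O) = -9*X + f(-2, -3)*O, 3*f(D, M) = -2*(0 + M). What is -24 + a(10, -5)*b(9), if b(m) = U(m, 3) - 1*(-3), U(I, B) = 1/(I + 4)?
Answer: -4312/13 ≈ -331.69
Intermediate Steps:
U(I, B) = 1/(4 + I)
f(D, M) = -2*M/3 (f(D, M) = (-2*(0 + M))/3 = (-2*M)/3 = -2*M/3)
a(X, O) = -9*X + 2*O (a(X, O) = -9*X + (-2/3*(-3))*O = -9*X + 2*O)
b(m) = 3 + 1/(4 + m) (b(m) = 1/(4 + m) - 1*(-3) = 1/(4 + m) + 3 = 3 + 1/(4 + m))
-24 + a(10, -5)*b(9) = -24 + (-9*10 + 2*(-5))*((13 + 3*9)/(4 + 9)) = -24 + (-90 - 10)*((13 + 27)/13) = -24 - 100*40/13 = -24 - 4000/13 = -4312/13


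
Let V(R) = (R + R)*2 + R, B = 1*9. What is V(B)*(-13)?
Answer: -585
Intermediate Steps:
B = 9
V(R) = 5*R (V(R) = (2*R)*2 + R = 4*R + R = 5*R)
V(B)*(-13) = (5*9)*(-13) = 45*(-13) = -585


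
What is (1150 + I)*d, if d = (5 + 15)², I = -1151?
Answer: -400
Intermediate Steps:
d = 400 (d = 20² = 400)
(1150 + I)*d = (1150 - 1151)*400 = -1*400 = -400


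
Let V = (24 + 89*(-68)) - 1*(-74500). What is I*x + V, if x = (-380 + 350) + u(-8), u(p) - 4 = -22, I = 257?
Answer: 56136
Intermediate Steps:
u(p) = -18 (u(p) = 4 - 22 = -18)
x = -48 (x = (-380 + 350) - 18 = -30 - 18 = -48)
V = 68472 (V = (24 - 6052) + 74500 = -6028 + 74500 = 68472)
I*x + V = 257*(-48) + 68472 = -12336 + 68472 = 56136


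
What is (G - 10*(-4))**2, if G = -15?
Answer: 625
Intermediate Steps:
(G - 10*(-4))**2 = (-15 - 10*(-4))**2 = (-15 + 40)**2 = 25**2 = 625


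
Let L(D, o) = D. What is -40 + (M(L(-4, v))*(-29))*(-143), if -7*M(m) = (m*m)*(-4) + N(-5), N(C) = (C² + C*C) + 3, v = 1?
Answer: 45337/7 ≈ 6476.7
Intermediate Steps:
N(C) = 3 + 2*C² (N(C) = (C² + C²) + 3 = 2*C² + 3 = 3 + 2*C²)
M(m) = -53/7 + 4*m²/7 (M(m) = -((m*m)*(-4) + (3 + 2*(-5)²))/7 = -(m²*(-4) + (3 + 2*25))/7 = -(-4*m² + (3 + 50))/7 = -(-4*m² + 53)/7 = -(53 - 4*m²)/7 = -53/7 + 4*m²/7)
-40 + (M(L(-4, v))*(-29))*(-143) = -40 + ((-53/7 + (4/7)*(-4)²)*(-29))*(-143) = -40 + ((-53/7 + (4/7)*16)*(-29))*(-143) = -40 + ((-53/7 + 64/7)*(-29))*(-143) = -40 + ((11/7)*(-29))*(-143) = -40 - 319/7*(-143) = -40 + 45617/7 = 45337/7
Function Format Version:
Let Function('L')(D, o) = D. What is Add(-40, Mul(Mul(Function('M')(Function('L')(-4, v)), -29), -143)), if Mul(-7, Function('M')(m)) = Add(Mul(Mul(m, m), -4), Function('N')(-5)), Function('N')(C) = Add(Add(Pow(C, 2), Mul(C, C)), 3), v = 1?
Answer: Rational(45337, 7) ≈ 6476.7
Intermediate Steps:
Function('N')(C) = Add(3, Mul(2, Pow(C, 2))) (Function('N')(C) = Add(Add(Pow(C, 2), Pow(C, 2)), 3) = Add(Mul(2, Pow(C, 2)), 3) = Add(3, Mul(2, Pow(C, 2))))
Function('M')(m) = Add(Rational(-53, 7), Mul(Rational(4, 7), Pow(m, 2))) (Function('M')(m) = Mul(Rational(-1, 7), Add(Mul(Mul(m, m), -4), Add(3, Mul(2, Pow(-5, 2))))) = Mul(Rational(-1, 7), Add(Mul(Pow(m, 2), -4), Add(3, Mul(2, 25)))) = Mul(Rational(-1, 7), Add(Mul(-4, Pow(m, 2)), Add(3, 50))) = Mul(Rational(-1, 7), Add(Mul(-4, Pow(m, 2)), 53)) = Mul(Rational(-1, 7), Add(53, Mul(-4, Pow(m, 2)))) = Add(Rational(-53, 7), Mul(Rational(4, 7), Pow(m, 2))))
Add(-40, Mul(Mul(Function('M')(Function('L')(-4, v)), -29), -143)) = Add(-40, Mul(Mul(Add(Rational(-53, 7), Mul(Rational(4, 7), Pow(-4, 2))), -29), -143)) = Add(-40, Mul(Mul(Add(Rational(-53, 7), Mul(Rational(4, 7), 16)), -29), -143)) = Add(-40, Mul(Mul(Add(Rational(-53, 7), Rational(64, 7)), -29), -143)) = Add(-40, Mul(Mul(Rational(11, 7), -29), -143)) = Add(-40, Mul(Rational(-319, 7), -143)) = Add(-40, Rational(45617, 7)) = Rational(45337, 7)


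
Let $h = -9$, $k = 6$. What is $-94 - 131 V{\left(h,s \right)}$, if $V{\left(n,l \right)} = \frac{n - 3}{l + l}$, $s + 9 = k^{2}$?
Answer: $- \frac{584}{9} \approx -64.889$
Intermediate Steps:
$s = 27$ ($s = -9 + 6^{2} = -9 + 36 = 27$)
$V{\left(n,l \right)} = \frac{-3 + n}{2 l}$
$-94 - 131 V{\left(h,s \right)} = -94 - 131 \frac{-3 - 9}{2 \cdot 27} = -94 - 131 \cdot \frac{1}{2} \cdot \frac{1}{27} \left(-12\right) = -94 - - \frac{262}{9} = -94 + \frac{262}{9} = - \frac{584}{9}$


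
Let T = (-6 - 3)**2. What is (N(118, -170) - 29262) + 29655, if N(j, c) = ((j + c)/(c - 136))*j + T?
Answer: 75590/153 ≈ 494.05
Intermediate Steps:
T = 81 (T = (-9)**2 = 81)
N(j, c) = 81 + j*(c + j)/(-136 + c) (N(j, c) = ((j + c)/(c - 136))*j + 81 = ((c + j)/(-136 + c))*j + 81 = j*(c + j)/(-136 + c) + 81 = 81 + j*(c + j)/(-136 + c))
(N(118, -170) - 29262) + 29655 = ((-11016 + 118**2 + 81*(-170) - 170*118)/(-136 - 170) - 29262) + 29655 = ((-11016 + 13924 - 13770 - 20060)/(-306) - 29262) + 29655 = (-1/306*(-30922) - 29262) + 29655 = (15461/153 - 29262) + 29655 = -4461625/153 + 29655 = 75590/153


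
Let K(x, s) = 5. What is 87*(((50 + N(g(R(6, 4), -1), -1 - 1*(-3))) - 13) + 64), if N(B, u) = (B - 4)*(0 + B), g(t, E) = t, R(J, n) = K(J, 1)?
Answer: 9222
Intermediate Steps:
R(J, n) = 5
N(B, u) = B*(-4 + B) (N(B, u) = (-4 + B)*B = B*(-4 + B))
87*(((50 + N(g(R(6, 4), -1), -1 - 1*(-3))) - 13) + 64) = 87*(((50 + 5*(-4 + 5)) - 13) + 64) = 87*(((50 + 5*1) - 13) + 64) = 87*(((50 + 5) - 13) + 64) = 87*((55 - 13) + 64) = 87*(42 + 64) = 87*106 = 9222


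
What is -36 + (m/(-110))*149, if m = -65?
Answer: 1145/22 ≈ 52.045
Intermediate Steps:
-36 + (m/(-110))*149 = -36 - 65/(-110)*149 = -36 - 65*(-1/110)*149 = -36 + (13/22)*149 = -36 + 1937/22 = 1145/22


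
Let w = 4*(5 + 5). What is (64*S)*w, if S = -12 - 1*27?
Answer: -99840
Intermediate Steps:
w = 40 (w = 4*10 = 40)
S = -39 (S = -12 - 27 = -39)
(64*S)*w = (64*(-39))*40 = -2496*40 = -99840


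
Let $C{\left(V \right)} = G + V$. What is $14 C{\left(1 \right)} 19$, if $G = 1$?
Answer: $532$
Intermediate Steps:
$C{\left(V \right)} = 1 + V$
$14 C{\left(1 \right)} 19 = 14 \left(1 + 1\right) 19 = 14 \cdot 2 \cdot 19 = 28 \cdot 19 = 532$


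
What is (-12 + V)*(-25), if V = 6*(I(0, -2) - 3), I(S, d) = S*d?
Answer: 750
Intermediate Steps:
V = -18 (V = 6*(0*(-2) - 3) = 6*(0 - 3) = 6*(-3) = -18)
(-12 + V)*(-25) = (-12 - 18)*(-25) = -30*(-25) = 750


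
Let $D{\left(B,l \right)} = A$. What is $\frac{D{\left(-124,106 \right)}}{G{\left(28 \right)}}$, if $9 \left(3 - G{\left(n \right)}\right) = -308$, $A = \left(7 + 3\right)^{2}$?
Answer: $\frac{180}{67} \approx 2.6866$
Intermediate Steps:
$A = 100$ ($A = 10^{2} = 100$)
$G{\left(n \right)} = \frac{335}{9}$ ($G{\left(n \right)} = 3 - - \frac{308}{9} = 3 + \frac{308}{9} = \frac{335}{9}$)
$D{\left(B,l \right)} = 100$
$\frac{D{\left(-124,106 \right)}}{G{\left(28 \right)}} = \frac{100}{\frac{335}{9}} = 100 \cdot \frac{9}{335} = \frac{180}{67}$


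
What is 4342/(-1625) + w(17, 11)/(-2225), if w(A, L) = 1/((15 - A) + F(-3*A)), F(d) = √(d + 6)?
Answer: -1456564/545125 + 3*I*√5/109025 ≈ -2.672 + 6.1529e-5*I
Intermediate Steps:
F(d) = √(6 + d)
w(A, L) = 1/(15 + √(6 - 3*A) - A) (w(A, L) = 1/((15 - A) + √(6 - 3*A)) = 1/(15 + √(6 - 3*A) - A))
4342/(-1625) + w(17, 11)/(-2225) = 4342/(-1625) + 1/((15 - 1*17 + √3*√(2 - 1*17))*(-2225)) = 4342*(-1/1625) - 1/2225/(15 - 17 + √3*√(2 - 17)) = -334/125 - 1/2225/(15 - 17 + √3*√(-15)) = -334/125 - 1/2225/(15 - 17 + √3*(I*√15)) = -334/125 - 1/2225/(15 - 17 + 3*I*√5) = -334/125 - 1/2225/(-2 + 3*I*√5) = -334/125 - 1/(2225*(-2 + 3*I*√5))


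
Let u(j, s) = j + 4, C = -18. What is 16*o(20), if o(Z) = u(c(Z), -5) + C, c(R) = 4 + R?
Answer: 160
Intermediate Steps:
u(j, s) = 4 + j
o(Z) = -10 + Z (o(Z) = (4 + (4 + Z)) - 18 = (8 + Z) - 18 = -10 + Z)
16*o(20) = 16*(-10 + 20) = 16*10 = 160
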